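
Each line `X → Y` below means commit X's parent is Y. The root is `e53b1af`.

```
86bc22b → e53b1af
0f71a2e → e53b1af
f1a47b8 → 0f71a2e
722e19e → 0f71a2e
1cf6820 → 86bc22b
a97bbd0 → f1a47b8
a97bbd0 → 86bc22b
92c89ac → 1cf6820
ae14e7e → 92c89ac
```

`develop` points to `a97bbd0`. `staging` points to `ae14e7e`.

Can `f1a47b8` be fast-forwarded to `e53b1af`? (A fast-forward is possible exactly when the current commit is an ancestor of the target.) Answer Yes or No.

A fast-forward from f1a47b8 to e53b1af is possible iff f1a47b8 is an ancestor of e53b1af.
Ancestors of e53b1af: {e53b1af}.
f1a47b8 is not among them, so fast-forward is not possible.

No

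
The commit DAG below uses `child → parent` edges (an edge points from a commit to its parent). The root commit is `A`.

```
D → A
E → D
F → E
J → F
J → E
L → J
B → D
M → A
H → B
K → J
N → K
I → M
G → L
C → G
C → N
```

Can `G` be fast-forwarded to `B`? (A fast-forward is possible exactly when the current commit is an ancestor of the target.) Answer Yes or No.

No

A fast-forward from G to B is possible iff G is an ancestor of B.
Ancestors of B: {A, B, D}.
G is not among them, so fast-forward is not possible.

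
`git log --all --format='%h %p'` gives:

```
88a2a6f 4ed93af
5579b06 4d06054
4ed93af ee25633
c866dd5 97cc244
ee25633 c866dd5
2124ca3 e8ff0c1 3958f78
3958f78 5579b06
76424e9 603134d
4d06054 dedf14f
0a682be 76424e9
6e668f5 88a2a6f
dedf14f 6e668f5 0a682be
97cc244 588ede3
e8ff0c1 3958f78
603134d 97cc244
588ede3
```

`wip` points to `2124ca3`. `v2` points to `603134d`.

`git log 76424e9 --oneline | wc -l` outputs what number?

Walking parent pointers from 76424e9: reachable set = {588ede3, 603134d, 76424e9, 97cc244}.
That is 4 commits.

4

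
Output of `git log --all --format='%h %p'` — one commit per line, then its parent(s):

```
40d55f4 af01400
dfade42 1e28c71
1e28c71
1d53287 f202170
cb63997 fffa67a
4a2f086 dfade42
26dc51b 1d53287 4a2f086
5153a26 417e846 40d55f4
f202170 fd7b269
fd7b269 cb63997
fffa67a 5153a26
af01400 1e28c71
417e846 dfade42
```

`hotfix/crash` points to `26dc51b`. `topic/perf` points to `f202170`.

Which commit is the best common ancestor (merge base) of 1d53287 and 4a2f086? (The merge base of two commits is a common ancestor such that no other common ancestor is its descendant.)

dfade42

Ancestors of 1d53287: {1d53287, 1e28c71, 40d55f4, 417e846, 5153a26, af01400, cb63997, dfade42, f202170, fd7b269, fffa67a}.
Ancestors of 4a2f086: {1e28c71, 4a2f086, dfade42}.
Common ancestors: {1e28c71, dfade42}.
Among these, dfade42 is not an ancestor of any other common ancestor — it is the merge base.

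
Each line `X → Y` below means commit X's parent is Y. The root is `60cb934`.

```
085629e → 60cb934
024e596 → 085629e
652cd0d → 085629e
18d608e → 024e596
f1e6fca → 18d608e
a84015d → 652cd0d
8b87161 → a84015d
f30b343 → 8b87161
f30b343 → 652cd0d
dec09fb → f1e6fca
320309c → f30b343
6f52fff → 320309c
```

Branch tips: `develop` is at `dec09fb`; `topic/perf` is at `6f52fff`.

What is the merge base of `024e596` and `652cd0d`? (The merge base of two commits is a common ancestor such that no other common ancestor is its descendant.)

Ancestors of 024e596: {024e596, 085629e, 60cb934}.
Ancestors of 652cd0d: {085629e, 60cb934, 652cd0d}.
Common ancestors: {085629e, 60cb934}.
Among these, 085629e is not an ancestor of any other common ancestor — it is the merge base.

085629e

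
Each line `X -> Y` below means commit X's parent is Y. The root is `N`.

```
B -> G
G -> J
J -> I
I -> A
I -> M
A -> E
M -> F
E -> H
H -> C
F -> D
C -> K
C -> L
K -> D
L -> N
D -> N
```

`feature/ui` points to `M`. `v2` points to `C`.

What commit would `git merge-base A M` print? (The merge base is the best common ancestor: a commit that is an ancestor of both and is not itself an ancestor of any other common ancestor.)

D

Ancestors of A: {A, C, D, E, H, K, L, N}.
Ancestors of M: {D, F, M, N}.
Common ancestors: {D, N}.
Among these, D is not an ancestor of any other common ancestor — it is the merge base.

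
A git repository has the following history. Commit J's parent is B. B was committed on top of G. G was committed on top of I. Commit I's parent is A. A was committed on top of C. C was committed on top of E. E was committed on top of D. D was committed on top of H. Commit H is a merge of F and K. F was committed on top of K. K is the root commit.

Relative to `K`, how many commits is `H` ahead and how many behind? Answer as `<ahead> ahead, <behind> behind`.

Reachable from H: {F, H, K}.
Reachable from K: {K}.
Only in H's history (ahead): {F, H} — 2.
Only in K's history (behind): {} — 0.

2 ahead, 0 behind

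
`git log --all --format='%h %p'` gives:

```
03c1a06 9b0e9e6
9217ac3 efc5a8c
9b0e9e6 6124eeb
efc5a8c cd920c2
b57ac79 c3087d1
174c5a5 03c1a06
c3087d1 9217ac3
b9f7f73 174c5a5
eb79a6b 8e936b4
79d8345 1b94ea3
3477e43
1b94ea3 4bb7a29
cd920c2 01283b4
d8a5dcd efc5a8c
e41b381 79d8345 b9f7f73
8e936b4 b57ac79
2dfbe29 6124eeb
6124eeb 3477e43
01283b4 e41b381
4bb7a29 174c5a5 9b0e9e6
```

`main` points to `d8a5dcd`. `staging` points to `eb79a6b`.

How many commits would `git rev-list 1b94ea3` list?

Walking parent pointers from 1b94ea3: reachable set = {03c1a06, 174c5a5, 1b94ea3, 3477e43, 4bb7a29, 6124eeb, 9b0e9e6}.
That is 7 commits.

7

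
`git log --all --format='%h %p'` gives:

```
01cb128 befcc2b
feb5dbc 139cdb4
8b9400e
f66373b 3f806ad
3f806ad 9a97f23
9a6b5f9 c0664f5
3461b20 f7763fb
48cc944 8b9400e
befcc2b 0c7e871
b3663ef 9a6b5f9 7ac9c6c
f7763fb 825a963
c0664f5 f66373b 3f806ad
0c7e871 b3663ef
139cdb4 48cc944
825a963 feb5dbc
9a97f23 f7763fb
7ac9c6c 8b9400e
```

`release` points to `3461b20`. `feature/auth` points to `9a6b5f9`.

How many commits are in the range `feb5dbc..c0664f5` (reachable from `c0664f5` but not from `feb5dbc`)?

6

Reachable from c0664f5: {139cdb4, 3f806ad, 48cc944, 825a963, 8b9400e, 9a97f23, c0664f5, f66373b, f7763fb, feb5dbc}.
Reachable from feb5dbc: {139cdb4, 48cc944, 8b9400e, feb5dbc}.
In c0664f5's history but not feb5dbc's: {3f806ad, 825a963, 9a97f23, c0664f5, f66373b, f7763fb} — 6 commits.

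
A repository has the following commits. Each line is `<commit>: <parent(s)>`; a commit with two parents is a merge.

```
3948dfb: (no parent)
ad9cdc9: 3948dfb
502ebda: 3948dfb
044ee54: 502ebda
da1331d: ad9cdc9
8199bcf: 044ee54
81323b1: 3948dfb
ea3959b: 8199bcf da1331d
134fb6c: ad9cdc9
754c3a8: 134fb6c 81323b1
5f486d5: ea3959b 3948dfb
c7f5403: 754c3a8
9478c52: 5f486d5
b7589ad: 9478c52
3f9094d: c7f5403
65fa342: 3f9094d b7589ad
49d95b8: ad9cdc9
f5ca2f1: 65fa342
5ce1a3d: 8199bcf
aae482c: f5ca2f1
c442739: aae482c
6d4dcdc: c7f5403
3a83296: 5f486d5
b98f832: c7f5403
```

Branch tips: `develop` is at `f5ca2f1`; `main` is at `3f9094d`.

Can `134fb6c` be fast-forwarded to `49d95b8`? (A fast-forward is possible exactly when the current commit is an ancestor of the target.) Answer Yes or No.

A fast-forward from 134fb6c to 49d95b8 is possible iff 134fb6c is an ancestor of 49d95b8.
Ancestors of 49d95b8: {3948dfb, 49d95b8, ad9cdc9}.
134fb6c is not among them, so fast-forward is not possible.

No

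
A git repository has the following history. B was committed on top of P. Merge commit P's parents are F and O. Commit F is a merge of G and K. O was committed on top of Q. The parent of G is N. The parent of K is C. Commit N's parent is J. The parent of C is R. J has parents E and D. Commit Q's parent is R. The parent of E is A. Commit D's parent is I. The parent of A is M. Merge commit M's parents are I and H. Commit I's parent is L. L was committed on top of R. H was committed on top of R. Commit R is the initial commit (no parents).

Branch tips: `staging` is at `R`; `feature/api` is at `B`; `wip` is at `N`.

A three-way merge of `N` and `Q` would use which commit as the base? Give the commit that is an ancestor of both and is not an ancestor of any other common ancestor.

R

Ancestors of N: {A, D, E, H, I, J, L, M, N, R}.
Ancestors of Q: {Q, R}.
Common ancestors: {R}.
The only common ancestor is R, so it is the merge base.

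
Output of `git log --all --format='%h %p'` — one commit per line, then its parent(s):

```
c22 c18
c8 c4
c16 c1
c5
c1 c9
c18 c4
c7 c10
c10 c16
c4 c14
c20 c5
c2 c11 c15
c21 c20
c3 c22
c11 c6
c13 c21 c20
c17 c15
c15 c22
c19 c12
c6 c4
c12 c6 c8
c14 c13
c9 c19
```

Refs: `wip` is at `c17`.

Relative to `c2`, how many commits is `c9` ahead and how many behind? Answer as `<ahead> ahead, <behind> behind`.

4 ahead, 5 behind

Reachable from c9: {c12, c13, c14, c19, c20, c21, c4, c5, c6, c8, c9}.
Reachable from c2: {c11, c13, c14, c15, c18, c2, c20, c21, c22, c4, c5, c6}.
Only in c9's history (ahead): {c12, c19, c8, c9} — 4.
Only in c2's history (behind): {c11, c15, c18, c2, c22} — 5.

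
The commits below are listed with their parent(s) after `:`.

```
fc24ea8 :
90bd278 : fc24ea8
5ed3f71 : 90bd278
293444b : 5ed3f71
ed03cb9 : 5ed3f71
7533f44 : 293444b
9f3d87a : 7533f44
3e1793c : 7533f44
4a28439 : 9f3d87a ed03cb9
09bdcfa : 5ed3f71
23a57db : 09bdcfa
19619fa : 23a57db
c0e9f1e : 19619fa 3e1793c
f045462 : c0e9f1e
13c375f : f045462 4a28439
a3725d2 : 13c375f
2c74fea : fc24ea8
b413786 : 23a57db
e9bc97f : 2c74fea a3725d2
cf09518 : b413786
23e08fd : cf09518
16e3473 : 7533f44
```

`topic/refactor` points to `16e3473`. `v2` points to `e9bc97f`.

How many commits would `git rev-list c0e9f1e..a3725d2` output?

Reachable from a3725d2: {09bdcfa, 13c375f, 19619fa, 23a57db, 293444b, 3e1793c, 4a28439, 5ed3f71, 7533f44, 90bd278, 9f3d87a, a3725d2, c0e9f1e, ed03cb9, f045462, fc24ea8}.
Reachable from c0e9f1e: {09bdcfa, 19619fa, 23a57db, 293444b, 3e1793c, 5ed3f71, 7533f44, 90bd278, c0e9f1e, fc24ea8}.
In a3725d2's history but not c0e9f1e's: {13c375f, 4a28439, 9f3d87a, a3725d2, ed03cb9, f045462} — 6 commits.

6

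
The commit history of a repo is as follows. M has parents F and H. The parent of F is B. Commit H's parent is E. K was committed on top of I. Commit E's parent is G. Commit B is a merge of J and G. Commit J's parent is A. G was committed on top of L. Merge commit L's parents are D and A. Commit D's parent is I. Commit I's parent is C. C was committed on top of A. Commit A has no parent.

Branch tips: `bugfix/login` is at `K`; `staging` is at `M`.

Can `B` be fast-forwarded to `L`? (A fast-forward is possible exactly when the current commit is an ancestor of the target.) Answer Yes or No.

No

A fast-forward from B to L is possible iff B is an ancestor of L.
Ancestors of L: {A, C, D, I, L}.
B is not among them, so fast-forward is not possible.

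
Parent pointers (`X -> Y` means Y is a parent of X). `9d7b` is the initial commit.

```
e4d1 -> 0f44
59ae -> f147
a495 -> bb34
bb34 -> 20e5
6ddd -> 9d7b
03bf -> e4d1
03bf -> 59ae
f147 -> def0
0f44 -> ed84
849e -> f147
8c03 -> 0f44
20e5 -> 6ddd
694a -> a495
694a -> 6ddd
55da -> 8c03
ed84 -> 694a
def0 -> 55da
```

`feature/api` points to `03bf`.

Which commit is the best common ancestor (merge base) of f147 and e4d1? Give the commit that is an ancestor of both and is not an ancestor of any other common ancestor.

0f44

Ancestors of f147: {0f44, 20e5, 55da, 694a, 6ddd, 8c03, 9d7b, a495, bb34, def0, ed84, f147}.
Ancestors of e4d1: {0f44, 20e5, 694a, 6ddd, 9d7b, a495, bb34, e4d1, ed84}.
Common ancestors: {0f44, 20e5, 694a, 6ddd, 9d7b, a495, bb34, ed84}.
Among these, 0f44 is not an ancestor of any other common ancestor — it is the merge base.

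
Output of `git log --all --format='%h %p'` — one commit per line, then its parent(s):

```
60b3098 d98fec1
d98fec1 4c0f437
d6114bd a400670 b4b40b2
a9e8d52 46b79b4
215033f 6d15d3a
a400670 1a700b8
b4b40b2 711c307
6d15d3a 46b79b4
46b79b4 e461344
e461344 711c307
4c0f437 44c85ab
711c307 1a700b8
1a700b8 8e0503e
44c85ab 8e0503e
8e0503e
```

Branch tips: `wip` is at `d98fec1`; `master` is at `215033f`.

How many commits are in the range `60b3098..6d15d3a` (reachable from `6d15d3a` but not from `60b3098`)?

5

Reachable from 6d15d3a: {1a700b8, 46b79b4, 6d15d3a, 711c307, 8e0503e, e461344}.
Reachable from 60b3098: {44c85ab, 4c0f437, 60b3098, 8e0503e, d98fec1}.
In 6d15d3a's history but not 60b3098's: {1a700b8, 46b79b4, 6d15d3a, 711c307, e461344} — 5 commits.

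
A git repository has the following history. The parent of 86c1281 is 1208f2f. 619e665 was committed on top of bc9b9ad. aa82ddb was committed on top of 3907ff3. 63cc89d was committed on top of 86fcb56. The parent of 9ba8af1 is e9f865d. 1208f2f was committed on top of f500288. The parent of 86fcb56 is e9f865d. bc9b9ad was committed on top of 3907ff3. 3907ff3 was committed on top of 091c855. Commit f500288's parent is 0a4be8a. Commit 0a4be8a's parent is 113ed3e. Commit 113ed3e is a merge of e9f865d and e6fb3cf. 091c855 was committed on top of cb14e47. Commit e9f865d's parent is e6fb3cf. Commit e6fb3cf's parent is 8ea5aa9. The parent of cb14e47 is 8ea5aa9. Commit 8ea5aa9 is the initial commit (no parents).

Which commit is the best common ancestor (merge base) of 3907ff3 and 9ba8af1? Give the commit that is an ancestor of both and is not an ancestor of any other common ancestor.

8ea5aa9

Ancestors of 3907ff3: {091c855, 3907ff3, 8ea5aa9, cb14e47}.
Ancestors of 9ba8af1: {8ea5aa9, 9ba8af1, e6fb3cf, e9f865d}.
Common ancestors: {8ea5aa9}.
The only common ancestor is 8ea5aa9, so it is the merge base.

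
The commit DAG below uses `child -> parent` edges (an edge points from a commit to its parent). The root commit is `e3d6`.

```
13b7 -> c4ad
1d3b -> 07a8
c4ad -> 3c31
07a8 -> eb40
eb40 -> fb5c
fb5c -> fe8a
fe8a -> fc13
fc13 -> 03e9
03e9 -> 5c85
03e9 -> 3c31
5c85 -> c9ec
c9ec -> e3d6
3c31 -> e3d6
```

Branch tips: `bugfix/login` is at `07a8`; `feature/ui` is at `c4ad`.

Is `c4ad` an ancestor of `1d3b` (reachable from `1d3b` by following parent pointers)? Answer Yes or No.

No

Ancestors of 1d3b: {03e9, 07a8, 1d3b, 3c31, 5c85, c9ec, e3d6, eb40, fb5c, fc13, fe8a}.
c4ad is not in that set, so it is not an ancestor of 1d3b.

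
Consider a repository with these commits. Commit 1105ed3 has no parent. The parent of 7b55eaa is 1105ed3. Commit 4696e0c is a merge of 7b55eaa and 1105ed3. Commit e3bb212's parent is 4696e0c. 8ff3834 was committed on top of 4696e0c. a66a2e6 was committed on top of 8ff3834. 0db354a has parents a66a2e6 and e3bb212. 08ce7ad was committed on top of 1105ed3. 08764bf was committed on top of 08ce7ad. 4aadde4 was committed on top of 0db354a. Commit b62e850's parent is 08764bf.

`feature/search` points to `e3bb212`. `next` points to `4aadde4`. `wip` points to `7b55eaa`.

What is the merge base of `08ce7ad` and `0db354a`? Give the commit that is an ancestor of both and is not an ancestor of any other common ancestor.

1105ed3

Ancestors of 08ce7ad: {08ce7ad, 1105ed3}.
Ancestors of 0db354a: {0db354a, 1105ed3, 4696e0c, 7b55eaa, 8ff3834, a66a2e6, e3bb212}.
Common ancestors: {1105ed3}.
The only common ancestor is 1105ed3, so it is the merge base.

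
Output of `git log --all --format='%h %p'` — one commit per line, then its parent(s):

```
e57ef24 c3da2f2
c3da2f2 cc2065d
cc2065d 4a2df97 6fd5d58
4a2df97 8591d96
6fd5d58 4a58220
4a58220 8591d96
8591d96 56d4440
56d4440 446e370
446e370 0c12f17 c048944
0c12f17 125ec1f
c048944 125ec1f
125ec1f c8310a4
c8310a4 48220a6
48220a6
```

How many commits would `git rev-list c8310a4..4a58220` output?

7

Reachable from 4a58220: {0c12f17, 125ec1f, 446e370, 48220a6, 4a58220, 56d4440, 8591d96, c048944, c8310a4}.
Reachable from c8310a4: {48220a6, c8310a4}.
In 4a58220's history but not c8310a4's: {0c12f17, 125ec1f, 446e370, 4a58220, 56d4440, 8591d96, c048944} — 7 commits.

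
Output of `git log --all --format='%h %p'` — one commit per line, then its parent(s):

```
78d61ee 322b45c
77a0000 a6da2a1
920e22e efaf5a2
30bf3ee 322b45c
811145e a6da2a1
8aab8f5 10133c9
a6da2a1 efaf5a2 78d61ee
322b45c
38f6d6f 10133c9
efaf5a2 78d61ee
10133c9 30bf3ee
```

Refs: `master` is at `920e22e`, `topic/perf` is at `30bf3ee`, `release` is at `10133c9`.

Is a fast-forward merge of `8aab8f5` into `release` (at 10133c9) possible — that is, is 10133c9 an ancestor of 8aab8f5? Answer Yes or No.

Yes

A fast-forward from 10133c9 to 8aab8f5 is possible iff 10133c9 is an ancestor of 8aab8f5.
Ancestors of 8aab8f5: {10133c9, 30bf3ee, 322b45c, 8aab8f5}.
10133c9 is among them, so fast-forward is possible.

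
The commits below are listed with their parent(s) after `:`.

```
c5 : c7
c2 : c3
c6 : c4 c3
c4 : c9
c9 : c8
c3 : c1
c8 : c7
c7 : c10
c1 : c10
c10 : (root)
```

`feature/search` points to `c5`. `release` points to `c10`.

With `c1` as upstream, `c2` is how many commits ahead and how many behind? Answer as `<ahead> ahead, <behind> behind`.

2 ahead, 0 behind

Reachable from c2: {c1, c10, c2, c3}.
Reachable from c1: {c1, c10}.
Only in c2's history (ahead): {c2, c3} — 2.
Only in c1's history (behind): {} — 0.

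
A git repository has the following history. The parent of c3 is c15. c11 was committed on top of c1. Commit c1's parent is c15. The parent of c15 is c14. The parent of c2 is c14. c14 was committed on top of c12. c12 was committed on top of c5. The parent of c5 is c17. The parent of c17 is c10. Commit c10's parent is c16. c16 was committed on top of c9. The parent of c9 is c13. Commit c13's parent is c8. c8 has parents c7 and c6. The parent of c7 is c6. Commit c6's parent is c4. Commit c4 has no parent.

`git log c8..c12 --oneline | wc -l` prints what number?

Reachable from c12: {c10, c12, c13, c16, c17, c4, c5, c6, c7, c8, c9}.
Reachable from c8: {c4, c6, c7, c8}.
In c12's history but not c8's: {c10, c12, c13, c16, c17, c5, c9} — 7 commits.

7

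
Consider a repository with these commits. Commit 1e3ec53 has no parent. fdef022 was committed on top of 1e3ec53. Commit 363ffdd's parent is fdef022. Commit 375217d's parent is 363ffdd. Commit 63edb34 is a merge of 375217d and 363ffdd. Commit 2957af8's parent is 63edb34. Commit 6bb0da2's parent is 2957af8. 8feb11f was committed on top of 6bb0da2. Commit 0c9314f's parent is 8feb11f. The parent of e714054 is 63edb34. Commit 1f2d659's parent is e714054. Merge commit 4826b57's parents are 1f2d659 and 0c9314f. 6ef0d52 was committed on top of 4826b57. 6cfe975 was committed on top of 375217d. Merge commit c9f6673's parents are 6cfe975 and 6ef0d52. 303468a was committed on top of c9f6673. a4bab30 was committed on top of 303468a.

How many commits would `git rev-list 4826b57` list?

Walking parent pointers from 4826b57: reachable set = {0c9314f, 1e3ec53, 1f2d659, 2957af8, 363ffdd, 375217d, 4826b57, 63edb34, 6bb0da2, 8feb11f, e714054, fdef022}.
That is 12 commits.

12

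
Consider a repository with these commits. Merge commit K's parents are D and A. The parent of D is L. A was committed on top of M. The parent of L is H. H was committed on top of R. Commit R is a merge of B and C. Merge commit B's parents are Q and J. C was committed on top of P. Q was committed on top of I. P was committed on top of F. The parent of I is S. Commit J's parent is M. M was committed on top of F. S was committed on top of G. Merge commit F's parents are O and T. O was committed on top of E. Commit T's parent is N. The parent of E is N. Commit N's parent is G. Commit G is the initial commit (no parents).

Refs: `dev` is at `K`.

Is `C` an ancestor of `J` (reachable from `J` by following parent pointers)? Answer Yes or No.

No

Ancestors of J: {E, F, G, J, M, N, O, T}.
C is not in that set, so it is not an ancestor of J.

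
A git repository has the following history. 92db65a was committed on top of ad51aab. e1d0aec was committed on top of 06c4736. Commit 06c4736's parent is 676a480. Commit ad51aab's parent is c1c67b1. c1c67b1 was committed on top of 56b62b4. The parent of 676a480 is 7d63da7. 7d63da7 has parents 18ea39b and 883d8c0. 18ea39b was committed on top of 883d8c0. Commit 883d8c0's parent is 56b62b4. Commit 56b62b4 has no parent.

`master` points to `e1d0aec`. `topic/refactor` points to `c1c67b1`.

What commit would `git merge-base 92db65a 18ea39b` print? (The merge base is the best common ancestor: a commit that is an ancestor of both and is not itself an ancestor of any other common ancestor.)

Ancestors of 92db65a: {56b62b4, 92db65a, ad51aab, c1c67b1}.
Ancestors of 18ea39b: {18ea39b, 56b62b4, 883d8c0}.
Common ancestors: {56b62b4}.
The only common ancestor is 56b62b4, so it is the merge base.

56b62b4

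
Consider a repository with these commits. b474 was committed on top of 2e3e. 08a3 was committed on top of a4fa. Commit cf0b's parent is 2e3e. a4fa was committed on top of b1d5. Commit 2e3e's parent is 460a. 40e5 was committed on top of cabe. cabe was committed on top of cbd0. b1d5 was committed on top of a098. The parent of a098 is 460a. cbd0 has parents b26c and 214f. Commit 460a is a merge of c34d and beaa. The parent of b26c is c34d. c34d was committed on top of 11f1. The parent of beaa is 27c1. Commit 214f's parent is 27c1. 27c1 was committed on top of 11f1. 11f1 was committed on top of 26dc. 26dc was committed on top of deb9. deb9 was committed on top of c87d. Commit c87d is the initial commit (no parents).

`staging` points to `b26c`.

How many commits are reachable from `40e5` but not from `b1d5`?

5

Reachable from 40e5: {11f1, 214f, 26dc, 27c1, 40e5, b26c, c34d, c87d, cabe, cbd0, deb9}.
Reachable from b1d5: {11f1, 26dc, 27c1, 460a, a098, b1d5, beaa, c34d, c87d, deb9}.
In 40e5's history but not b1d5's: {214f, 40e5, b26c, cabe, cbd0} — 5 commits.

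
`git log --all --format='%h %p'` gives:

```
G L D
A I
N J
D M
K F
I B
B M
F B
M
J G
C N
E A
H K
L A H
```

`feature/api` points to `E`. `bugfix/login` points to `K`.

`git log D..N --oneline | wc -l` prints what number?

Reachable from N: {A, B, D, F, G, H, I, J, K, L, M, N}.
Reachable from D: {D, M}.
In N's history but not D's: {A, B, F, G, H, I, J, K, L, N} — 10 commits.

10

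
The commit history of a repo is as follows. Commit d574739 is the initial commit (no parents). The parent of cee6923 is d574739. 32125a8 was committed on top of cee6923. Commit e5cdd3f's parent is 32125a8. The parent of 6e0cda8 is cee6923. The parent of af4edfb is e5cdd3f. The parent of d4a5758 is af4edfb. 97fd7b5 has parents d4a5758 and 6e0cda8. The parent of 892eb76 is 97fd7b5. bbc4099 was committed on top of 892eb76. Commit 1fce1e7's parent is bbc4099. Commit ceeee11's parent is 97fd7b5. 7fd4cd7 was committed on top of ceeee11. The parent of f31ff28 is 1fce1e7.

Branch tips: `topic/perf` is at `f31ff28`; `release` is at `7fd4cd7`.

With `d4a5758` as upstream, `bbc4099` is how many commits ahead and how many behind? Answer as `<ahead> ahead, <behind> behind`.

4 ahead, 0 behind

Reachable from bbc4099: {32125a8, 6e0cda8, 892eb76, 97fd7b5, af4edfb, bbc4099, cee6923, d4a5758, d574739, e5cdd3f}.
Reachable from d4a5758: {32125a8, af4edfb, cee6923, d4a5758, d574739, e5cdd3f}.
Only in bbc4099's history (ahead): {6e0cda8, 892eb76, 97fd7b5, bbc4099} — 4.
Only in d4a5758's history (behind): {} — 0.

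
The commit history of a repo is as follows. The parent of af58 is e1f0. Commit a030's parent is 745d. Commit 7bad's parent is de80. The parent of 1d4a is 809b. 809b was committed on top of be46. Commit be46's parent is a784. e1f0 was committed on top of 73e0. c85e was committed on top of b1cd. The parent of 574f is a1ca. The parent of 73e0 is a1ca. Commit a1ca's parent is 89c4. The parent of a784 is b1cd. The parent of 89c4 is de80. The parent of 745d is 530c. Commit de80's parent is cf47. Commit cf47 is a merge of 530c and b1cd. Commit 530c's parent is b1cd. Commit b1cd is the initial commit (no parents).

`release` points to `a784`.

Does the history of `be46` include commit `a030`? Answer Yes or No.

No

Ancestors of be46: {a784, b1cd, be46}.
a030 is not in that set, so it is not an ancestor of be46.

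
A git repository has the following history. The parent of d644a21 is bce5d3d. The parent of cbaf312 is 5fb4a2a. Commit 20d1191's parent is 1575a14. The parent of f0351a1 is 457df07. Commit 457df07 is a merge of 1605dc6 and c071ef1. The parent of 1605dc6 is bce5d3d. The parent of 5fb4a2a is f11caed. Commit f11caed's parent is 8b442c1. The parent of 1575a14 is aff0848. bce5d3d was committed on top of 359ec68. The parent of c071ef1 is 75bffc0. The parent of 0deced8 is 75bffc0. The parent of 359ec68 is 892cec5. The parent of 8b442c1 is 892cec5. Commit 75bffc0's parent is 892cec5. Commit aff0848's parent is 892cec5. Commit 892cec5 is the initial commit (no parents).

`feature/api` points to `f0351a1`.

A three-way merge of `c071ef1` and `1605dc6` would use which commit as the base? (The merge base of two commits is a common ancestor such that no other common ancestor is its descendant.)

892cec5

Ancestors of c071ef1: {75bffc0, 892cec5, c071ef1}.
Ancestors of 1605dc6: {1605dc6, 359ec68, 892cec5, bce5d3d}.
Common ancestors: {892cec5}.
The only common ancestor is 892cec5, so it is the merge base.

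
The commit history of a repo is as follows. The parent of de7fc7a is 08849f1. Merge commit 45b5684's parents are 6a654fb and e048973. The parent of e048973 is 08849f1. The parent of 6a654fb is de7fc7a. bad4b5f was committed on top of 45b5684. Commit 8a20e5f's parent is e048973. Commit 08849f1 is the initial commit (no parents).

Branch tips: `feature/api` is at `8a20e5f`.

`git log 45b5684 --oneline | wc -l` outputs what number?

5

Walking parent pointers from 45b5684: reachable set = {08849f1, 45b5684, 6a654fb, de7fc7a, e048973}.
That is 5 commits.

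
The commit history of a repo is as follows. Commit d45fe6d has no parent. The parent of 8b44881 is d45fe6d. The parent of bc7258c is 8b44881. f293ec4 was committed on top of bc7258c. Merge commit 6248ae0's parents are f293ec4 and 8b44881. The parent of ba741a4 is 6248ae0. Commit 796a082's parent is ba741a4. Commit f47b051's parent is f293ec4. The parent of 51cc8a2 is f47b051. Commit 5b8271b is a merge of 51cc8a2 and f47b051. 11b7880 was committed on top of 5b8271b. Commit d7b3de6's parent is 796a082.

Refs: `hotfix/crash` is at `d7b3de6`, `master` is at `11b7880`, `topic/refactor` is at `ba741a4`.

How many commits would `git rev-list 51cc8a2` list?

Walking parent pointers from 51cc8a2: reachable set = {51cc8a2, 8b44881, bc7258c, d45fe6d, f293ec4, f47b051}.
That is 6 commits.

6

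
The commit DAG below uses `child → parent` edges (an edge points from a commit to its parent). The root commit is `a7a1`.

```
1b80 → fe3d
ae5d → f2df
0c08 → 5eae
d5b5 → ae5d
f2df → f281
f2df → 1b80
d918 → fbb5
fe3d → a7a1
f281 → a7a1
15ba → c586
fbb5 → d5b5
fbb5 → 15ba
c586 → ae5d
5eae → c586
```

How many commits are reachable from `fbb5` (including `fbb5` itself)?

10

Walking parent pointers from fbb5: reachable set = {15ba, 1b80, a7a1, ae5d, c586, d5b5, f281, f2df, fbb5, fe3d}.
That is 10 commits.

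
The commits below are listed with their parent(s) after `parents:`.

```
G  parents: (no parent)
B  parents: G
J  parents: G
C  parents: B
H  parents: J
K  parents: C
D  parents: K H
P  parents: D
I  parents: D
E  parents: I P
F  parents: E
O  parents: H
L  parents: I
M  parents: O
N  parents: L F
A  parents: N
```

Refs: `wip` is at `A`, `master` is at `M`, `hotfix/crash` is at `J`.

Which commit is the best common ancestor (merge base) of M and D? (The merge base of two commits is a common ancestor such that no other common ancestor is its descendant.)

H

Ancestors of M: {G, H, J, M, O}.
Ancestors of D: {B, C, D, G, H, J, K}.
Common ancestors: {G, H, J}.
Among these, H is not an ancestor of any other common ancestor — it is the merge base.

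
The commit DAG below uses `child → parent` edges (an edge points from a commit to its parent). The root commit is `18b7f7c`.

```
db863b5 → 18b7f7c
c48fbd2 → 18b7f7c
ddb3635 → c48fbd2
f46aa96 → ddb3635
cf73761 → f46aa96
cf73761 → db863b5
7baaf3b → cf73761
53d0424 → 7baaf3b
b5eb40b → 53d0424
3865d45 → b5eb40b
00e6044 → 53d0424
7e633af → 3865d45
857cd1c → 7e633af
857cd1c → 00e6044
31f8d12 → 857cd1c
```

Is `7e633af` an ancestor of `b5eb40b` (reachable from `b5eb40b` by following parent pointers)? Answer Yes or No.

No

Ancestors of b5eb40b: {18b7f7c, 53d0424, 7baaf3b, b5eb40b, c48fbd2, cf73761, db863b5, ddb3635, f46aa96}.
7e633af is not in that set, so it is not an ancestor of b5eb40b.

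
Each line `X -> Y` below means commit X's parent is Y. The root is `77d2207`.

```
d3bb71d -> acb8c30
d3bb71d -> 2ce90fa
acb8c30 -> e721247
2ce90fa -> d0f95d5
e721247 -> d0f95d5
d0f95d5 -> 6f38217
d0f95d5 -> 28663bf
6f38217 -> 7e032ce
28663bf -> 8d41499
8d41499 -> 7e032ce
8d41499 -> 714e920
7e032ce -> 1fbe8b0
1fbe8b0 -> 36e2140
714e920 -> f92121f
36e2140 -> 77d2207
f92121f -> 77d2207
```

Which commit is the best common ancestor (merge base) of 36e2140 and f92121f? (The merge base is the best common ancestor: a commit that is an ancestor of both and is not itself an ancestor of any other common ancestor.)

77d2207

Ancestors of 36e2140: {36e2140, 77d2207}.
Ancestors of f92121f: {77d2207, f92121f}.
Common ancestors: {77d2207}.
The only common ancestor is 77d2207, so it is the merge base.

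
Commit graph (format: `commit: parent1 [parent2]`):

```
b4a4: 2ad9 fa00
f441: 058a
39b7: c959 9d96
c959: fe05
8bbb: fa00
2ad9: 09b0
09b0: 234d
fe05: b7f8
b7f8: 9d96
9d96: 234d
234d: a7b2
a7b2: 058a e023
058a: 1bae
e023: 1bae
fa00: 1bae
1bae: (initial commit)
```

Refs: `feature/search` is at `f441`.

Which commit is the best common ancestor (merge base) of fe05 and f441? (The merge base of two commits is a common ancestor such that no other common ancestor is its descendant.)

058a

Ancestors of fe05: {058a, 1bae, 234d, 9d96, a7b2, b7f8, e023, fe05}.
Ancestors of f441: {058a, 1bae, f441}.
Common ancestors: {058a, 1bae}.
Among these, 058a is not an ancestor of any other common ancestor — it is the merge base.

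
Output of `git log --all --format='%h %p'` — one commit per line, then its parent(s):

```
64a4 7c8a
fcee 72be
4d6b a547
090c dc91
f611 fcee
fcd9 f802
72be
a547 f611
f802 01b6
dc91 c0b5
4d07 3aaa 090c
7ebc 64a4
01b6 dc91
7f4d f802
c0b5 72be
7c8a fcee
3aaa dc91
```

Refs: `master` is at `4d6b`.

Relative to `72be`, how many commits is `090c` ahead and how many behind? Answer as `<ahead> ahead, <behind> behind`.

Reachable from 090c: {090c, 72be, c0b5, dc91}.
Reachable from 72be: {72be}.
Only in 090c's history (ahead): {090c, c0b5, dc91} — 3.
Only in 72be's history (behind): {} — 0.

3 ahead, 0 behind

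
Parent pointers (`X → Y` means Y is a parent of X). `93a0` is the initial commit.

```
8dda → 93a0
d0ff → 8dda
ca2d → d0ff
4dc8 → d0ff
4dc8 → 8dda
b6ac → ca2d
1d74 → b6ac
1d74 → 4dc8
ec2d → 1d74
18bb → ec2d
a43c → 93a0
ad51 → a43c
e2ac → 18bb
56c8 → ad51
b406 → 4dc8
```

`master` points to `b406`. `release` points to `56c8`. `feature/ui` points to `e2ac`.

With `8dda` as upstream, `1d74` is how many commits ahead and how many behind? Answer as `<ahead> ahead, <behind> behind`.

5 ahead, 0 behind

Reachable from 1d74: {1d74, 4dc8, 8dda, 93a0, b6ac, ca2d, d0ff}.
Reachable from 8dda: {8dda, 93a0}.
Only in 1d74's history (ahead): {1d74, 4dc8, b6ac, ca2d, d0ff} — 5.
Only in 8dda's history (behind): {} — 0.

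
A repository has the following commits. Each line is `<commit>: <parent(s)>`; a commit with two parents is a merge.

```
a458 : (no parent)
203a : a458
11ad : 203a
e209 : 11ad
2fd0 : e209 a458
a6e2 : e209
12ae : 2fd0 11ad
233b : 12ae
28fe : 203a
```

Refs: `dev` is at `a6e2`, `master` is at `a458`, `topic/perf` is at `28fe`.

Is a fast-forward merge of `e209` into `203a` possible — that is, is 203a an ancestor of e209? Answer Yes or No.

A fast-forward from 203a to e209 is possible iff 203a is an ancestor of e209.
Ancestors of e209: {11ad, 203a, a458, e209}.
203a is among them, so fast-forward is possible.

Yes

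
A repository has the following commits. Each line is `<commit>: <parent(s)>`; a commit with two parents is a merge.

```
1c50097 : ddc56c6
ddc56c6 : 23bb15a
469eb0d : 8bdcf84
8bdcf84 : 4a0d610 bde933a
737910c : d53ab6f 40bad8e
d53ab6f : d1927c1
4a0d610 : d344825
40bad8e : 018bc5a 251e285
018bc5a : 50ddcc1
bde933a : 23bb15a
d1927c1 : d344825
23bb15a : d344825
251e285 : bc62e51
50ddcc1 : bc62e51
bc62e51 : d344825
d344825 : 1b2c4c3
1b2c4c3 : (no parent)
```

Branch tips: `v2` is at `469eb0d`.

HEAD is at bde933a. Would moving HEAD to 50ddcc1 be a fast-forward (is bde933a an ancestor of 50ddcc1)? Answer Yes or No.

A fast-forward from bde933a to 50ddcc1 is possible iff bde933a is an ancestor of 50ddcc1.
Ancestors of 50ddcc1: {1b2c4c3, 50ddcc1, bc62e51, d344825}.
bde933a is not among them, so fast-forward is not possible.

No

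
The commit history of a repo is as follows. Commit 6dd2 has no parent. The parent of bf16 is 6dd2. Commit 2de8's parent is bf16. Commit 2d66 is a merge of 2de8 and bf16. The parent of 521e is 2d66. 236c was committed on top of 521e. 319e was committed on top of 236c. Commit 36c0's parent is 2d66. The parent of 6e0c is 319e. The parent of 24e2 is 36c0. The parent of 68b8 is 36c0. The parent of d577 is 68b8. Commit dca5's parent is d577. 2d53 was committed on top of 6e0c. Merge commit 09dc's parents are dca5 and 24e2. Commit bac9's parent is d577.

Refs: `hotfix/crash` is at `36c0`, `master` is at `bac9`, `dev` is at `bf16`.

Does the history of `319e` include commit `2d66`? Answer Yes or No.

Ancestors of 319e (commits reachable by following parents): {236c, 2d66, 2de8, 319e, 521e, 6dd2, bf16}.
2d66 is in that set, so it is an ancestor of 319e.

Yes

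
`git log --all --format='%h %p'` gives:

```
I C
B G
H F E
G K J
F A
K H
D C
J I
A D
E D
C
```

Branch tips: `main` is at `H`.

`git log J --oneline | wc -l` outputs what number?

Walking parent pointers from J: reachable set = {C, I, J}.
That is 3 commits.

3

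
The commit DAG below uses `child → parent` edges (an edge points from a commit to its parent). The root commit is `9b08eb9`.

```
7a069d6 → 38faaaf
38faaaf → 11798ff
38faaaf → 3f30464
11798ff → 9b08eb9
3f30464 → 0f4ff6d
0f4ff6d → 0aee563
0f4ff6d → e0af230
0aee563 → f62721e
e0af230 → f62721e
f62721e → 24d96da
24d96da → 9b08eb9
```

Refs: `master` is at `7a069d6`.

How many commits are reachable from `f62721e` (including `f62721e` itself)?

Walking parent pointers from f62721e: reachable set = {24d96da, 9b08eb9, f62721e}.
That is 3 commits.

3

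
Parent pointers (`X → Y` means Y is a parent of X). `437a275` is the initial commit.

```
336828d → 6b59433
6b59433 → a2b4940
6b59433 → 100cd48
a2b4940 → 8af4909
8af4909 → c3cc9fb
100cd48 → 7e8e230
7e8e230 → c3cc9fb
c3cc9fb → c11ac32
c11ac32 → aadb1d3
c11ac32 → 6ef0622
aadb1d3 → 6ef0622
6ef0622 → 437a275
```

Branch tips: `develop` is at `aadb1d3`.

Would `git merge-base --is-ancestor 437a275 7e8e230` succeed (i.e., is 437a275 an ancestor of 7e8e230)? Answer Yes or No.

Ancestors of 7e8e230 (commits reachable by following parents): {437a275, 6ef0622, 7e8e230, aadb1d3, c11ac32, c3cc9fb}.
437a275 is in that set, so it is an ancestor of 7e8e230.

Yes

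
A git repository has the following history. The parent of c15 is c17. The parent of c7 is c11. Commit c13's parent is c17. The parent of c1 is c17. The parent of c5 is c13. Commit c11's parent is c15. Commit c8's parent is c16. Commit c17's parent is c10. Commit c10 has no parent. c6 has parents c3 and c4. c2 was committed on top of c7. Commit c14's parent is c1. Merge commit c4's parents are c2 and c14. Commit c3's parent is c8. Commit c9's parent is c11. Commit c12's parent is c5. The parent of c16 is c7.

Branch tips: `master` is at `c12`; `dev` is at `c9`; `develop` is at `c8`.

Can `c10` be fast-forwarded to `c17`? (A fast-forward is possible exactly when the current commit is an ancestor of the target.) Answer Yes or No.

A fast-forward from c10 to c17 is possible iff c10 is an ancestor of c17.
Ancestors of c17: {c10, c17}.
c10 is among them, so fast-forward is possible.

Yes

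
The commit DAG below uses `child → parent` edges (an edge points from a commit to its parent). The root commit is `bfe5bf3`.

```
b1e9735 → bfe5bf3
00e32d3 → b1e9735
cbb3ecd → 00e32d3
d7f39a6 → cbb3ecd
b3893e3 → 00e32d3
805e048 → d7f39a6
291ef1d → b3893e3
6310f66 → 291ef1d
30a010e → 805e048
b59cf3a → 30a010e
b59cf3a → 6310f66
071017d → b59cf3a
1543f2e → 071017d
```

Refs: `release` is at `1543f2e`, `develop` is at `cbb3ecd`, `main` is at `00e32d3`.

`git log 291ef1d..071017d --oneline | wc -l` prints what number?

7

Reachable from 071017d: {00e32d3, 071017d, 291ef1d, 30a010e, 6310f66, 805e048, b1e9735, b3893e3, b59cf3a, bfe5bf3, cbb3ecd, d7f39a6}.
Reachable from 291ef1d: {00e32d3, 291ef1d, b1e9735, b3893e3, bfe5bf3}.
In 071017d's history but not 291ef1d's: {071017d, 30a010e, 6310f66, 805e048, b59cf3a, cbb3ecd, d7f39a6} — 7 commits.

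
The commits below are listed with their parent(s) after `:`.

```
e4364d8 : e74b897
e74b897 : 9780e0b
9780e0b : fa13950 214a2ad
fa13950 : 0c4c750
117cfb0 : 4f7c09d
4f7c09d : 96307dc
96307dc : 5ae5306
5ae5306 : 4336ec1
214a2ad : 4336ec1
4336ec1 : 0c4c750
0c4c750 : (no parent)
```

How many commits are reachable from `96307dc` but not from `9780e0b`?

2

Reachable from 96307dc: {0c4c750, 4336ec1, 5ae5306, 96307dc}.
Reachable from 9780e0b: {0c4c750, 214a2ad, 4336ec1, 9780e0b, fa13950}.
In 96307dc's history but not 9780e0b's: {5ae5306, 96307dc} — 2 commits.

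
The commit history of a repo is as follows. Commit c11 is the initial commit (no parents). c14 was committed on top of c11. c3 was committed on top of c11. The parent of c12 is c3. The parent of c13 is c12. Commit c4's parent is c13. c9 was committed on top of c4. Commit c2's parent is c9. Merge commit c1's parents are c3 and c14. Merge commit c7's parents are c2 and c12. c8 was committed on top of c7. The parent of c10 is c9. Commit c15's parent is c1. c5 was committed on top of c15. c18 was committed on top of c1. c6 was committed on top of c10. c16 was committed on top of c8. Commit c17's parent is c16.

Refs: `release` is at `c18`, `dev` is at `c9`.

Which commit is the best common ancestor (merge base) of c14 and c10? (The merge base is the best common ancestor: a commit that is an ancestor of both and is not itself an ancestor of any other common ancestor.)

Ancestors of c14: {c11, c14}.
Ancestors of c10: {c10, c11, c12, c13, c3, c4, c9}.
Common ancestors: {c11}.
The only common ancestor is c11, so it is the merge base.

c11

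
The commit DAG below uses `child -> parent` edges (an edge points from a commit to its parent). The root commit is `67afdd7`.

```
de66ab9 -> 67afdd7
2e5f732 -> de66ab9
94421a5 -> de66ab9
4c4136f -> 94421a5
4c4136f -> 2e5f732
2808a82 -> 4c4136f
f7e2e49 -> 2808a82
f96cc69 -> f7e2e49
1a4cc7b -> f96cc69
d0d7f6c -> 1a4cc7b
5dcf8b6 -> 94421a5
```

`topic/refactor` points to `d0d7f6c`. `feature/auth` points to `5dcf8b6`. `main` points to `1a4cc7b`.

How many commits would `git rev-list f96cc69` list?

8

Walking parent pointers from f96cc69: reachable set = {2808a82, 2e5f732, 4c4136f, 67afdd7, 94421a5, de66ab9, f7e2e49, f96cc69}.
That is 8 commits.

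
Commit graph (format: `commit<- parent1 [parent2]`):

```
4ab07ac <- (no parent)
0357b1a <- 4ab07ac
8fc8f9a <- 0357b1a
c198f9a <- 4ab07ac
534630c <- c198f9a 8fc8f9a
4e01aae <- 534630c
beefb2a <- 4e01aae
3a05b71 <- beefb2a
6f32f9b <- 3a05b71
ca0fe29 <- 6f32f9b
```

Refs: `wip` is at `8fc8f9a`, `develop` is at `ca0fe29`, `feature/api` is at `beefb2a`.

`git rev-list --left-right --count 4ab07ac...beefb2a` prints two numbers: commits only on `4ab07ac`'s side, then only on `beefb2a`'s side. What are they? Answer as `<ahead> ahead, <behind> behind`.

0 ahead, 6 behind

Reachable from 4ab07ac: {4ab07ac}.
Reachable from beefb2a: {0357b1a, 4ab07ac, 4e01aae, 534630c, 8fc8f9a, beefb2a, c198f9a}.
Only in 4ab07ac's history (ahead): {} — 0.
Only in beefb2a's history (behind): {0357b1a, 4e01aae, 534630c, 8fc8f9a, beefb2a, c198f9a} — 6.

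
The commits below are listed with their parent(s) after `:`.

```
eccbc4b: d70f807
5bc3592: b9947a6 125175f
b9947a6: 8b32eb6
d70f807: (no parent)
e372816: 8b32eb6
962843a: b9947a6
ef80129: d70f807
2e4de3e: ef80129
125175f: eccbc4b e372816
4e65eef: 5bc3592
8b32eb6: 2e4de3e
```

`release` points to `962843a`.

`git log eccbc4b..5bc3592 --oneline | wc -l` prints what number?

7

Reachable from 5bc3592: {125175f, 2e4de3e, 5bc3592, 8b32eb6, b9947a6, d70f807, e372816, eccbc4b, ef80129}.
Reachable from eccbc4b: {d70f807, eccbc4b}.
In 5bc3592's history but not eccbc4b's: {125175f, 2e4de3e, 5bc3592, 8b32eb6, b9947a6, e372816, ef80129} — 7 commits.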